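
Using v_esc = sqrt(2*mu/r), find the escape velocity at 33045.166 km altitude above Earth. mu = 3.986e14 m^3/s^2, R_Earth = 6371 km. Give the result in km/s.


r = 6371.0 + 33045.166 = 39416.1660 km = 3.9416166e+07 m
v_esc = sqrt(2*mu/r) = sqrt(2*3.986e14 / 3.9416166e+07)
v_esc = 4497.2440 m/s = 4.4972 km/s

4.4972 km/s


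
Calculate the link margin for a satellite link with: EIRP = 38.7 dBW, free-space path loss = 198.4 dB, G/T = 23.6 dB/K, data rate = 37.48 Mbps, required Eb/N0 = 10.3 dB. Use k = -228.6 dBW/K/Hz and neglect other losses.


C/N0 = EIRP - FSPL + G/T - k = 38.7 - 198.4 + 23.6 - (-228.6)
C/N0 = 92.5000 dB-Hz
R_b = 37.48 Mbps = 3.748e+07 bps -> 10*log10(R_b) = 75.7380 dB-Hz
Eb/N0 = C/N0 - 10*log10(R_b) = 92.5000 - 75.7380 = 16.7620 dB
Margin = Eb/N0 - Eb/N0_req = 16.7620 - 10.3 = 6.4620 dB (link closes)

6.4620 dB


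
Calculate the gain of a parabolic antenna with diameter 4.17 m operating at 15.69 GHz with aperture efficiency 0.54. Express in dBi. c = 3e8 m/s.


lambda = c/f = 3e8 / 1.569e+10 = 0.01912046 m
G = eta*(pi*D/lambda)^2 = 0.54*(pi*4.17/0.01912046)^2
G = 253494.7638 (linear)
G = 10*log10(253494.7638) = 54.0397 dBi

54.0397 dBi


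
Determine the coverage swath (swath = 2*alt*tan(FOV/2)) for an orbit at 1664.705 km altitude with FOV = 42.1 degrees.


FOV = 42.1 deg = 0.7347836 rad
swath = 2 * alt * tan(FOV/2) = 2 * 1664.705 * tan(0.3673918)
swath = 2 * 1664.705 * 0.3848656
swath = 1281.3755 km

1281.3755 km


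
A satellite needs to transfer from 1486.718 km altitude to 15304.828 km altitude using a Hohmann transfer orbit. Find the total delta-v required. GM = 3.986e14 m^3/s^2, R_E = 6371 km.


r1 = 7857.7180 km = 7.857718e+06 m
r2 = 21675.8280 km = 2.1675828e+07 m
dv1 = sqrt(mu/r1)*(sqrt(2*r2/(r1+r2)) - 1) = 1506.7968 m/s
dv2 = sqrt(mu/r2)*(1 - sqrt(2*r1/(r1+r2))) = 1160.1167 m/s
total dv = |dv1| + |dv2| = 1506.7968 + 1160.1167 = 2666.9135 m/s = 2.6669 km/s

2.6669 km/s


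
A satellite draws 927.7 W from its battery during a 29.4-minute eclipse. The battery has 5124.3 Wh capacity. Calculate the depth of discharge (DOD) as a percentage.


E_used = P * t / 60 = 927.7 * 29.4 / 60 = 454.5730 Wh
DOD = E_used / E_total * 100 = 454.5730 / 5124.3 * 100
DOD = 8.8709 %

8.8709 %


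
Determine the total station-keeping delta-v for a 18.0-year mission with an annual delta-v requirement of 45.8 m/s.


dV = rate * years = 45.8 * 18.0
dV = 824.4000 m/s

824.4000 m/s


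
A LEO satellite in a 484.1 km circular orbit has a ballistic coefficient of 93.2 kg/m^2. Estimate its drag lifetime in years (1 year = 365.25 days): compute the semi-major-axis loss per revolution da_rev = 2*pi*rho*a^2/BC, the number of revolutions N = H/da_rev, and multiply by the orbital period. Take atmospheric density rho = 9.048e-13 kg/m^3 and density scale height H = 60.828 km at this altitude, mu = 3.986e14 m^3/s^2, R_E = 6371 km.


a = R_E + alt = 6855.1000 km = 6.8551e+06 m
da_rev = 2*pi*rho*a^2/BC = 2*pi*9.048e-13*(6.8551e+06)^2/93.2 = 2.866448 m per revolution
N = H/da_rev = 60828.0000 m / 2.866448 m = 21220.6851 revolutions
P = 2*pi*sqrt(a^3/mu) = 5648.4841 s
lifetime = N*P = 21220.6851 * 5648.4841 = 1.198647e+08 s = 1387.3230 days
years = 1387.3230 / 365.25 = 3.7983 years

3.7983 years


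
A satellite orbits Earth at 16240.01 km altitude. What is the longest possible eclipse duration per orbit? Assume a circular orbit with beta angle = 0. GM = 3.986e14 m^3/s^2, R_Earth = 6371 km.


r = 22611.0100 km
T = 563.9491 min
Eclipse fraction = arcsin(R_E/r)/pi = arcsin(6371.0000/22611.0100)/pi
= arcsin(0.2817654)/pi = 0.09091998
Eclipse duration = 0.09091998 * 563.9491 = 51.2742 min

51.2742 minutes


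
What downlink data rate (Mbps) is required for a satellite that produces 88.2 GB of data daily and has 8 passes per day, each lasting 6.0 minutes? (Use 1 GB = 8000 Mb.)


total contact time = 8 * 6.0 * 60 = 2880.0000 s
data = 88.2 GB = 705600.0000 Mb
rate = 705600.0000 / 2880.0000 = 245.0000 Mbps

245.0000 Mbps


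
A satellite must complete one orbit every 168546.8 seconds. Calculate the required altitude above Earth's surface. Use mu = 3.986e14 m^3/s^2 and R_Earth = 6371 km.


T = 168546.8 s
r = (mu*T^2/(4*pi^2))^(1/3) = (3.986e14 * 168546.8^2 / (4*pi^2))^(1/3)
r = 6.5948693e+07 m = 65948.6931 km
alt = r - R_E = 65948.6931 - 6371 = 59577.6931 km

59577.6931 km


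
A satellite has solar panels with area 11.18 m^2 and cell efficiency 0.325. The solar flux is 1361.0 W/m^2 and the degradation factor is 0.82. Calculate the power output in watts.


P = area * eta * S * degradation
P = 11.18 * 0.325 * 1361.0 * 0.82
P = 4055.0587 W

4055.0587 W


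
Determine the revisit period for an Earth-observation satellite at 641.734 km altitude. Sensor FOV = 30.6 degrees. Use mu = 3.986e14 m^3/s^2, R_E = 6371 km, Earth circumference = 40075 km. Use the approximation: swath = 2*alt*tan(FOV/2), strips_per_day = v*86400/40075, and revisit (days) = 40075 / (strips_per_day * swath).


swath = 2*641.734*tan(0.2670354) = 351.1171 km
v = sqrt(mu/r) = 7539.1948 m/s = 7.5392 km/s
strips/day = v*86400/40075 = 7.5392*86400/40075 = 16.2542
coverage/day = strips * swath = 16.2542 * 351.1171 = 5707.1222 km
revisit = 40075 / 5707.1222 = 7.0219 days

7.0219 days


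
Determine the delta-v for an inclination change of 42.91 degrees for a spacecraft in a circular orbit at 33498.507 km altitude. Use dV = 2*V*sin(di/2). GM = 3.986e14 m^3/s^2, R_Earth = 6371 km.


r = 39869.5070 km = 3.9869507e+07 m
V = sqrt(mu/r) = 3161.9006 m/s
di = 42.91 deg = 0.7489208 rad
dV = 2*V*sin(di/2) = 2*3161.9006*sin(0.3744604)
dV = 2313.0591 m/s = 2.3131 km/s

2.3131 km/s


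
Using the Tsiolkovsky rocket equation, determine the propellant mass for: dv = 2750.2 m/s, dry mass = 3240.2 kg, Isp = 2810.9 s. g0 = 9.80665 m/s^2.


ve = Isp * g0 = 2810.9 * 9.80665 = 27565.512485 m/s
mass ratio = exp(dv/ve) = exp(2750.2/27565.512485) = 1.10491631
m_prop = m_dry * (mr - 1) = 3240.2 * (1.10491631 - 1)
m_prop = 339.9498 kg

339.9498 kg


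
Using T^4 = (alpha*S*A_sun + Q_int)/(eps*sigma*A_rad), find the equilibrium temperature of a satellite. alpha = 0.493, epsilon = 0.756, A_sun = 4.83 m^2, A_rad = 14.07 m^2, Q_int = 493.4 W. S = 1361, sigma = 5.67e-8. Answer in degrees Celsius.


Numerator = alpha*S*A_sun + Q_int = 0.493*1361*4.83 + 493.4 = 3734.1996 W
Denominator = eps*sigma*A_rad = 0.756*5.67e-8*14.07 = 6.0311336e-07 W/K^4
T^4 = 6.1915385e+09 K^4
T = 280.5108 K = 7.3608 C

7.3608 degrees Celsius


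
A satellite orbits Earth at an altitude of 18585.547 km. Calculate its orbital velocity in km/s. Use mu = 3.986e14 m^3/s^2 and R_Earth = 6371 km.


r = R_E + alt = 6371.0 + 18585.547 = 24956.5470 km = 2.4956547e+07 m
v = sqrt(mu/r) = sqrt(3.986e14 / 2.4956547e+07) = 3996.4685 m/s = 3.9965 km/s

3.9965 km/s


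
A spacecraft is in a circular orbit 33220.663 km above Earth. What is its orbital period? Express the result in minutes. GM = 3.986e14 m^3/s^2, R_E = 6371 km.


r = 39591.6630 km = 3.9591663e+07 m
T = 2*pi*sqrt(r^3/mu) = 2*pi*sqrt(6.2059923e+22 / 3.986e14)
T = 78400.1399 s = 1306.6690 min

1306.6690 minutes


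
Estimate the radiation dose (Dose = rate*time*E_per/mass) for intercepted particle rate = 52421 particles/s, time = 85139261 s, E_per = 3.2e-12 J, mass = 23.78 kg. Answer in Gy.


Total energy deposited = rate * time * E_per
  = 52421 * 85139261 * 3.2e-12 = 14.2819 J
Dose = E_total / mass = 14.2819 / 23.78
Dose = 0.6005834 Gy

0.6006 Gy


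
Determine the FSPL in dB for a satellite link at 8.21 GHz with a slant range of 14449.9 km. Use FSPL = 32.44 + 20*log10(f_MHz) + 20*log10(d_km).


f = 8.21 GHz = 8210.0000 MHz
d = 14449.9 km
FSPL = 32.44 + 20*log10(8210.0000) + 20*log10(14449.9)
FSPL = 32.44 + 78.2869 + 83.1973
FSPL = 193.9242 dB

193.9242 dB


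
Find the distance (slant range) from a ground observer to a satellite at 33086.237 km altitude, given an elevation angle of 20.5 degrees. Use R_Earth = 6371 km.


h = 33086.237 km, el = 20.5 deg
d = -R_E*sin(el) + sqrt((R_E*sin(el))^2 + 2*R_E*h + h^2)
d = -6371.0000*sin(0.3577925) + sqrt((6371.0000*0.3502074)^2 + 2*6371.0000*33086.237 + 33086.237^2)
d = 36772.1881 km

36772.1881 km


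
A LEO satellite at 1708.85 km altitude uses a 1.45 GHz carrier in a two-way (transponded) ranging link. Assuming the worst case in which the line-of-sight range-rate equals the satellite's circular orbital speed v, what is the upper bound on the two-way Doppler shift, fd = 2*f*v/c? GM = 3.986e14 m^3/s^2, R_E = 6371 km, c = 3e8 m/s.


r = 8.07985e+06 m
v = sqrt(mu/r) = 7023.7169 m/s (worst-case radial velocity)
f = 1.45 GHz = 1.45e+09 Hz
fd = 2*f*v/c = 2*1.45e+09*7023.7169/3.0e+08
fd = 67895.9300 Hz

67895.9300 Hz


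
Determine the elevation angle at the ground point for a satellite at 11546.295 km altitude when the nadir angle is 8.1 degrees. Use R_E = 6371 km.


r = R_E + alt = 17917.2950 km
Law of sines in the satellite / Earth-center / ground-point triangle:
  sin(nadir)/R_E = sin(90 + el)/r  =>  cos(el) = (r/R_E)*sin(nadir)
cos(el) = (17917.2950 / 6371.0000) * sin(8.1 deg) = 0.3962594
el = arccos(0.3962594) = 66.6555 deg
(Earth-central angle = 90 - nadir - el = 15.2445 deg)

66.6555 degrees


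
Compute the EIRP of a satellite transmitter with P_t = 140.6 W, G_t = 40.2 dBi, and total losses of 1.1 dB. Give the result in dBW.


Pt = 140.6 W = 21.4799 dBW
EIRP = Pt_dBW + Gt - losses = 21.4799 + 40.2 - 1.1 = 60.5799 dBW

60.5799 dBW


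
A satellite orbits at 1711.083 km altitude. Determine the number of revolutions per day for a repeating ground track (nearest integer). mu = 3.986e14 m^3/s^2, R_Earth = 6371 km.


r = 8.082083e+06 m
T = 2*pi*sqrt(r^3/mu) = 7230.9637 s = 120.5161 min
revs/day = 1440 / 120.5161 = 11.9486
Rounded: 12 revolutions per day

12 revolutions per day


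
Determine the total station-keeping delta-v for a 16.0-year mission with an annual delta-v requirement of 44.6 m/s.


dV = rate * years = 44.6 * 16.0
dV = 713.6000 m/s

713.6000 m/s


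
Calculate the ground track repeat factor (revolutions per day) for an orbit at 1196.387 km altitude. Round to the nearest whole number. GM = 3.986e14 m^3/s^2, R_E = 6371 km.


r = 7.567387e+06 m
T = 2*pi*sqrt(r^3/mu) = 6551.3400 s = 109.1890 min
revs/day = 1440 / 109.1890 = 13.1881
Rounded: 13 revolutions per day

13 revolutions per day


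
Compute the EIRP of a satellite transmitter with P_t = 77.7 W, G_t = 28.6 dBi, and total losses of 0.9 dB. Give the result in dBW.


Pt = 77.7 W = 18.9042 dBW
EIRP = Pt_dBW + Gt - losses = 18.9042 + 28.6 - 0.9 = 46.6042 dBW

46.6042 dBW


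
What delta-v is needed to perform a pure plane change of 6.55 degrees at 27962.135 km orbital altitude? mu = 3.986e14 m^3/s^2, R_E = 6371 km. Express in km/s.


r = 34333.1350 km = 3.4333135e+07 m
V = sqrt(mu/r) = 3407.3121 m/s
di = 6.55 deg = 0.1143191 rad
dV = 2*V*sin(di/2) = 2*3407.3121*sin(0.05715953)
dV = 389.3087 m/s = 0.3893087 km/s

0.3893 km/s


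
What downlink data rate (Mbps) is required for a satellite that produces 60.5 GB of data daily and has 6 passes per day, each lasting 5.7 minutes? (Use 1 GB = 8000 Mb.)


total contact time = 6 * 5.7 * 60 = 2052.0000 s
data = 60.5 GB = 484000.0000 Mb
rate = 484000.0000 / 2052.0000 = 235.8674 Mbps

235.8674 Mbps


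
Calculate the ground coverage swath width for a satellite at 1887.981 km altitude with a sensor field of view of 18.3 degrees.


FOV = 18.3 deg = 0.3193953 rad
swath = 2 * alt * tan(FOV/2) = 2 * 1887.981 * tan(0.1596976)
swath = 2 * 1887.981 * 0.1610692
swath = 608.1913 km

608.1913 km


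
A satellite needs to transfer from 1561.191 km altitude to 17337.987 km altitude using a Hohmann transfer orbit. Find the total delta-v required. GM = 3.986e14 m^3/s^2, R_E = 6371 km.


r1 = 7932.1910 km = 7.932191e+06 m
r2 = 23708.9870 km = 2.3708987e+07 m
dv1 = sqrt(mu/r1)*(sqrt(2*r2/(r1+r2)) - 1) = 1589.1627 m/s
dv2 = sqrt(mu/r2)*(1 - sqrt(2*r1/(r1+r2))) = 1196.9304 m/s
total dv = |dv1| + |dv2| = 1589.1627 + 1196.9304 = 2786.0931 m/s = 2.7861 km/s

2.7861 km/s


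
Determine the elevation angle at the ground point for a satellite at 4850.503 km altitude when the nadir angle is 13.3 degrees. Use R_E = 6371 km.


r = R_E + alt = 11221.5030 km
Law of sines in the satellite / Earth-center / ground-point triangle:
  sin(nadir)/R_E = sin(90 + el)/r  =>  cos(el) = (r/R_E)*sin(nadir)
cos(el) = (11221.5030 / 6371.0000) * sin(13.3 deg) = 0.405196
el = arccos(0.405196) = 66.0966 deg
(Earth-central angle = 90 - nadir - el = 10.6034 deg)

66.0966 degrees


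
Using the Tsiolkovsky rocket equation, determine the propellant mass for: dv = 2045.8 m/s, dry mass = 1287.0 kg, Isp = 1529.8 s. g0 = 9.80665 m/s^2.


ve = Isp * g0 = 1529.8 * 9.80665 = 15002.213170 m/s
mass ratio = exp(dv/ve) = exp(2045.8/15002.213170) = 1.14610192
m_prop = m_dry * (mr - 1) = 1287.0 * (1.14610192 - 1)
m_prop = 188.0332 kg

188.0332 kg


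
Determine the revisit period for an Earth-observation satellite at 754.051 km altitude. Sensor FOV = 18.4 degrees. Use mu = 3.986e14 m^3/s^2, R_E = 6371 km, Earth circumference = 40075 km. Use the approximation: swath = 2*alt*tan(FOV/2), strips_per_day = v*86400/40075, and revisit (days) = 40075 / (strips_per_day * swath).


swath = 2*754.051*tan(0.1605703) = 244.2592 km
v = sqrt(mu/r) = 7479.5360 m/s = 7.4795 km/s
strips/day = v*86400/40075 = 7.4795*86400/40075 = 16.1256
coverage/day = strips * swath = 16.1256 * 244.2592 = 3938.8174 km
revisit = 40075 / 3938.8174 = 10.1744 days

10.1744 days


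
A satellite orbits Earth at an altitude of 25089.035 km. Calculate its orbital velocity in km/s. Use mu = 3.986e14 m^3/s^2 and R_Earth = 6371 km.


r = R_E + alt = 6371.0 + 25089.035 = 31460.0350 km = 3.1460035e+07 m
v = sqrt(mu/r) = sqrt(3.986e14 / 3.1460035e+07) = 3559.5004 m/s = 3.5595 km/s

3.5595 km/s


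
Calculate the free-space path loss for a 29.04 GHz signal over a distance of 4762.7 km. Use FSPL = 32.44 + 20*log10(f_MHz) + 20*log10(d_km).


f = 29.04 GHz = 29040.0000 MHz
d = 4762.7 km
FSPL = 32.44 + 20*log10(29040.0000) + 20*log10(4762.7)
FSPL = 32.44 + 89.2599 + 73.5571
FSPL = 195.2570 dB

195.2570 dB


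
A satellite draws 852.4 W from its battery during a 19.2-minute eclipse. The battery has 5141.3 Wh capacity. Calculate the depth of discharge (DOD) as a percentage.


E_used = P * t / 60 = 852.4 * 19.2 / 60 = 272.7680 Wh
DOD = E_used / E_total * 100 = 272.7680 / 5141.3 * 100
DOD = 5.3054 %

5.3054 %


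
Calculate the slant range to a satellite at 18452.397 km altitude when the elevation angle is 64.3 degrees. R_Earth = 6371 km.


h = 18452.397 km, el = 64.3 deg
d = -R_E*sin(el) + sqrt((R_E*sin(el))^2 + 2*R_E*h + h^2)
d = -6371.0000*sin(1.1222) + sqrt((6371.0000*0.901077)^2 + 2*6371.0000*18452.397 + 18452.397^2)
d = 18928.4041 km

18928.4041 km


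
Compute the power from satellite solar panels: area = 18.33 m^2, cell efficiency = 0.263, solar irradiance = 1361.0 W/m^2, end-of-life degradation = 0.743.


P = area * eta * S * degradation
P = 18.33 * 0.263 * 1361.0 * 0.743
P = 4874.8937 W

4874.8937 W


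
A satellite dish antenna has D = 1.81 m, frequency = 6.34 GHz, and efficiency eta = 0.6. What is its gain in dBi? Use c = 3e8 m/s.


lambda = c/f = 3e8 / 6.34e+09 = 0.04731861 m
G = eta*(pi*D/lambda)^2 = 0.6*(pi*1.81/0.04731861)^2
G = 8664.5129 (linear)
G = 10*log10(8664.5129) = 39.3774 dBi

39.3774 dBi


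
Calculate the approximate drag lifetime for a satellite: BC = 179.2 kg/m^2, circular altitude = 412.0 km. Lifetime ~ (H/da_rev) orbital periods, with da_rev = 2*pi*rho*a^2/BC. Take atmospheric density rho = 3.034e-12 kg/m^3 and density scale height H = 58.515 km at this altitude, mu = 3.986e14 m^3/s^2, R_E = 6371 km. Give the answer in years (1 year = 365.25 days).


a = R_E + alt = 6783.0000 km = 6.783e+06 m
da_rev = 2*pi*rho*a^2/BC = 2*pi*3.034e-12*(6.783e+06)^2/179.2 = 4.894418 m per revolution
N = H/da_rev = 58515.0000 m / 4.894418 m = 11955.4557 revolutions
P = 2*pi*sqrt(a^3/mu) = 5559.6051 s
lifetime = N*P = 11955.4557 * 5559.6051 = 6.6467613e+07 s = 769.3011 days
years = 769.3011 / 365.25 = 2.1062 years

2.1062 years


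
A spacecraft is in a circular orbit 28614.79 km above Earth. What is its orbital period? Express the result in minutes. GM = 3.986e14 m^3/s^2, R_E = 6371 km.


r = 34985.7900 km = 3.498579e+07 m
T = 2*pi*sqrt(r^3/mu) = 2*pi*sqrt(4.2822799e+22 / 3.986e14)
T = 65125.1518 s = 1085.4192 min

1085.4192 minutes


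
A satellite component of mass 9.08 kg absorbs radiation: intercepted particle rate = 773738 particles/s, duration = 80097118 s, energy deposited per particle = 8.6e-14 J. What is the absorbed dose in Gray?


Total energy deposited = rate * time * E_per
  = 773738 * 80097118 * 8.6e-14 = 5.3298 J
Dose = E_total / mass = 5.3298 / 9.08
Dose = 0.5869802 Gy

0.5870 Gy


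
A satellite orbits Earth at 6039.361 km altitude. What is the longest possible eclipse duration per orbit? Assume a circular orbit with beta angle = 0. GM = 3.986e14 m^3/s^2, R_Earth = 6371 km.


r = 12410.3610 km
T = 229.3172 min
Eclipse fraction = arcsin(R_E/r)/pi = arcsin(6371.0000/12410.3610)/pi
= arcsin(0.5133614)/pi = 0.1715999
Eclipse duration = 0.1715999 * 229.3172 = 39.3508 min

39.3508 minutes


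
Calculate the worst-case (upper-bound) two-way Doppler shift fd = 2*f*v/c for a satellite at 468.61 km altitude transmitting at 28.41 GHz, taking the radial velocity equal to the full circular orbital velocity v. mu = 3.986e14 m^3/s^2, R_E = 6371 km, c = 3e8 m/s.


r = 6.83961e+06 m
v = sqrt(mu/r) = 7634.0145 m/s (worst-case radial velocity)
f = 28.41 GHz = 2.841e+10 Hz
fd = 2*f*v/c = 2*2.841e+10*7634.0145/3.0e+08
fd = 1.4458823e+06 Hz

1.4459e+06 Hz


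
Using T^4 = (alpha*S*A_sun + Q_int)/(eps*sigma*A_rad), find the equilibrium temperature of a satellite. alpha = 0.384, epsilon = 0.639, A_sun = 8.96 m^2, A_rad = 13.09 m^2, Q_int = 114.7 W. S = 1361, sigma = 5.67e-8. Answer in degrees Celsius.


Numerator = alpha*S*A_sun + Q_int = 0.384*1361*8.96 + 114.7 = 4797.4110 W
Denominator = eps*sigma*A_rad = 0.639*5.67e-8*13.09 = 4.7426772e-07 W/K^4
T^4 = 1.0115407e+10 K^4
T = 317.1362 K = 43.9862 C

43.9862 degrees Celsius


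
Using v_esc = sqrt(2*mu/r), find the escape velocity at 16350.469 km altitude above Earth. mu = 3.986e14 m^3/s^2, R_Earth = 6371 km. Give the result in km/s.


r = 6371.0 + 16350.469 = 22721.4690 km = 2.2721469e+07 m
v_esc = sqrt(2*mu/r) = sqrt(2*3.986e14 / 2.2721469e+07)
v_esc = 5923.3234 m/s = 5.9233 km/s

5.9233 km/s


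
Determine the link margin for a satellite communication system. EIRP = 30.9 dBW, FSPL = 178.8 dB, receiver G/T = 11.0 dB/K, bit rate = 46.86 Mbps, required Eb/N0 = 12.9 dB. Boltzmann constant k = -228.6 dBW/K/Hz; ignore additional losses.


C/N0 = EIRP - FSPL + G/T - k = 30.9 - 178.8 + 11.0 - (-228.6)
C/N0 = 91.7000 dB-Hz
R_b = 46.86 Mbps = 4.686e+07 bps -> 10*log10(R_b) = 76.7080 dB-Hz
Eb/N0 = C/N0 - 10*log10(R_b) = 91.7000 - 76.7080 = 14.9920 dB
Margin = Eb/N0 - Eb/N0_req = 14.9920 - 12.9 = 2.0920 dB (link closes)

2.0920 dB


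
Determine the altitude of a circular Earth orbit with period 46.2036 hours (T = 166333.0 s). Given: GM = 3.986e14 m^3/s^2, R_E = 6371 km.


T = 166333.0 s
r = (mu*T^2/(4*pi^2))^(1/3) = (3.986e14 * 166333.0^2 / (4*pi^2))^(1/3)
r = 6.5369947e+07 m = 65369.9470 km
alt = r - R_E = 65369.9470 - 6371 = 58998.9470 km

58998.9470 km


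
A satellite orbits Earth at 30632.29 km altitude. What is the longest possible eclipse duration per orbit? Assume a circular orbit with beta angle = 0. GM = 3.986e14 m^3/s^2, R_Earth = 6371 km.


r = 37003.2900 km
T = 1180.6481 min
Eclipse fraction = arcsin(R_E/r)/pi = arcsin(6371.0000/37003.2900)/pi
= arcsin(0.1721739)/pi = 0.0550791
Eclipse duration = 0.0550791 * 1180.6481 = 65.0290 min

65.0290 minutes


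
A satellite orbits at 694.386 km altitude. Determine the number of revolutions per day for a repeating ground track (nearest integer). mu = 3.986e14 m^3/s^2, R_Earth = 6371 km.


r = 7.065386e+06 m
T = 2*pi*sqrt(r^3/mu) = 5910.3753 s = 98.5063 min
revs/day = 1440 / 98.5063 = 14.6184
Rounded: 15 revolutions per day

15 revolutions per day


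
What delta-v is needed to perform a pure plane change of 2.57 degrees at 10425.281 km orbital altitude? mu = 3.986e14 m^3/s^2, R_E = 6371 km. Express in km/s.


r = 16796.2810 km = 1.6796281e+07 m
V = sqrt(mu/r) = 4871.4930 m/s
di = 2.57 deg = 0.04485496 rad
dV = 2*V*sin(di/2) = 2*4871.4930*sin(0.02242748)
dV = 218.4923 m/s = 0.2184923 km/s

0.2185 km/s


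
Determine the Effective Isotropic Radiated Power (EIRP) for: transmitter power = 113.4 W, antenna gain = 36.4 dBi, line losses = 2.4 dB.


Pt = 113.4 W = 20.5461 dBW
EIRP = Pt_dBW + Gt - losses = 20.5461 + 36.4 - 2.4 = 54.5461 dBW

54.5461 dBW


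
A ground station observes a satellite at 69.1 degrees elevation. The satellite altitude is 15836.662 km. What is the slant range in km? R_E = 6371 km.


h = 15836.662 km, el = 69.1 deg
d = -R_E*sin(el) + sqrt((R_E*sin(el))^2 + 2*R_E*h + h^2)
d = -6371.0000*sin(1.2060) + sqrt((6371.0000*0.9342045)^2 + 2*6371.0000*15836.662 + 15836.662^2)
d = 16139.2388 km

16139.2388 km


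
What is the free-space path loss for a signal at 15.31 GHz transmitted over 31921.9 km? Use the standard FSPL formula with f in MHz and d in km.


f = 15.31 GHz = 15310.0000 MHz
d = 31921.9 km
FSPL = 32.44 + 20*log10(15310.0000) + 20*log10(31921.9)
FSPL = 32.44 + 83.6995 + 90.0818
FSPL = 206.2213 dB

206.2213 dB


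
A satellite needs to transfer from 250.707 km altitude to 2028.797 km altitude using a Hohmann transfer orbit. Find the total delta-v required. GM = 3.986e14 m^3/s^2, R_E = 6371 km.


r1 = 6621.7070 km = 6.621707e+06 m
r2 = 8399.7970 km = 8.399797e+06 m
dv1 = sqrt(mu/r1)*(sqrt(2*r2/(r1+r2)) - 1) = 446.3523 m/s
dv2 = sqrt(mu/r2)*(1 - sqrt(2*r1/(r1+r2))) = 420.5403 m/s
total dv = |dv1| + |dv2| = 446.3523 + 420.5403 = 866.8926 m/s = 0.8668926 km/s

0.8669 km/s


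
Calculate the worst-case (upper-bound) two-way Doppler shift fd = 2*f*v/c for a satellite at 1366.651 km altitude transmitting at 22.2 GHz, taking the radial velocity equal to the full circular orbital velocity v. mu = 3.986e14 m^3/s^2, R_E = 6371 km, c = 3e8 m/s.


r = 7.737651e+06 m
v = sqrt(mu/r) = 7177.3492 m/s (worst-case radial velocity)
f = 22.2 GHz = 2.22e+10 Hz
fd = 2*f*v/c = 2*2.22e+10*7177.3492/3.0e+08
fd = 1.0622477e+06 Hz

1.0622e+06 Hz


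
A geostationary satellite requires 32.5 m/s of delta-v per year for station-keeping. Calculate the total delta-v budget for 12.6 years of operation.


dV = rate * years = 32.5 * 12.6
dV = 409.5000 m/s

409.5000 m/s


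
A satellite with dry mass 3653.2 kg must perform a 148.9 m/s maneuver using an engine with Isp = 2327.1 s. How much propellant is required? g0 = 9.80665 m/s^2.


ve = Isp * g0 = 2327.1 * 9.80665 = 22821.055215 m/s
mass ratio = exp(dv/ve) = exp(148.9/22821.055215) = 1.00654601
m_prop = m_dry * (mr - 1) = 3653.2 * (1.00654601 - 1)
m_prop = 23.9139 kg

23.9139 kg


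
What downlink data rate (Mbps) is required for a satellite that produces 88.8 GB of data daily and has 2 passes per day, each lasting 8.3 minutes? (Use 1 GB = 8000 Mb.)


total contact time = 2 * 8.3 * 60 = 996.0000 s
data = 88.8 GB = 710400.0000 Mb
rate = 710400.0000 / 996.0000 = 713.2530 Mbps

713.2530 Mbps


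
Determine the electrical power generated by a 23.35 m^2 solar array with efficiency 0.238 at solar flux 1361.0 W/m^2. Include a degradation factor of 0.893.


P = area * eta * S * degradation
P = 23.35 * 0.238 * 1361.0 * 0.893
P = 6754.1924 W

6754.1924 W


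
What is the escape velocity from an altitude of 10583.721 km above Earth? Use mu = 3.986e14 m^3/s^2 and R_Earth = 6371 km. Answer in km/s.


r = 6371.0 + 10583.721 = 16954.7210 km = 1.6954721e+07 m
v_esc = sqrt(2*mu/r) = sqrt(2*3.986e14 / 1.6954721e+07)
v_esc = 6857.0659 m/s = 6.8571 km/s

6.8571 km/s


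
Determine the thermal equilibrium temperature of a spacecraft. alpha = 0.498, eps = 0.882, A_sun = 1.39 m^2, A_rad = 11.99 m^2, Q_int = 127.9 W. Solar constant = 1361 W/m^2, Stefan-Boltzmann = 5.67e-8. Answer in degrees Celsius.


Numerator = alpha*S*A_sun + Q_int = 0.498*1361*1.39 + 127.9 = 1070.0114 W
Denominator = eps*sigma*A_rad = 0.882*5.67e-8*11.99 = 5.9961271e-07 W/K^4
T^4 = 1.7845042e+09 K^4
T = 205.5320 K = -67.6180 C

-67.6180 degrees Celsius


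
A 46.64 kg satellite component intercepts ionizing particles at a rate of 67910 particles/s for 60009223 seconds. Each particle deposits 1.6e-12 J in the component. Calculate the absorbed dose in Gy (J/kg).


Total energy deposited = rate * time * E_per
  = 67910 * 60009223 * 1.6e-12 = 6.5204 J
Dose = E_total / mass = 6.5204 / 46.64
Dose = 0.1398019 Gy

0.1398 Gy


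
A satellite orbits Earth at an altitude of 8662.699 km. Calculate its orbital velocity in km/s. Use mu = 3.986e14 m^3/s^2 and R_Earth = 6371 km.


r = R_E + alt = 6371.0 + 8662.699 = 15033.6990 km = 1.5033699e+07 m
v = sqrt(mu/r) = sqrt(3.986e14 / 1.5033699e+07) = 5149.1521 m/s = 5.1492 km/s

5.1492 km/s


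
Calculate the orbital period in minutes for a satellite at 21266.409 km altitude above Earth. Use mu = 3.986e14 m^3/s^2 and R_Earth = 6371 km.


r = 27637.4090 km = 2.7637409e+07 m
T = 2*pi*sqrt(r^3/mu) = 2*pi*sqrt(2.1110182e+22 / 3.986e14)
T = 45725.3680 s = 762.0895 min

762.0895 minutes


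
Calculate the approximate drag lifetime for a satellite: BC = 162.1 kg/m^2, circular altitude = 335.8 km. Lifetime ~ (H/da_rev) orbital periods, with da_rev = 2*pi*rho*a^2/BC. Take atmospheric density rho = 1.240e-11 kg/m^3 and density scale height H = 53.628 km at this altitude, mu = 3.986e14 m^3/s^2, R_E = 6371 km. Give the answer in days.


a = R_E + alt = 6706.8000 km = 6.7068e+06 m
da_rev = 2*pi*rho*a^2/BC = 2*pi*1.240e-11*(6.7068e+06)^2/162.1 = 21.619679 m per revolution
N = H/da_rev = 53628.0000 m / 21.619679 m = 2480.5178 revolutions
P = 2*pi*sqrt(a^3/mu) = 5466.1841 s
lifetime = N*P = 2480.5178 * 5466.1841 = 1.3558967e+07 s = 156.9325 days

156.9325 days


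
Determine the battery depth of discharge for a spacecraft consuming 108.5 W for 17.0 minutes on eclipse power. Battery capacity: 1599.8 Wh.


E_used = P * t / 60 = 108.5 * 17.0 / 60 = 30.7417 Wh
DOD = E_used / E_total * 100 = 30.7417 / 1599.8 * 100
DOD = 1.9216 %

1.9216 %


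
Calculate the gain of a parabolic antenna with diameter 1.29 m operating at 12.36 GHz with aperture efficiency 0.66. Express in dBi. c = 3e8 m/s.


lambda = c/f = 3e8 / 1.236e+10 = 0.02427184 m
G = eta*(pi*D/lambda)^2 = 0.66*(pi*1.29/0.02427184)^2
G = 18399.9877 (linear)
G = 10*log10(18399.9877) = 42.6482 dBi

42.6482 dBi


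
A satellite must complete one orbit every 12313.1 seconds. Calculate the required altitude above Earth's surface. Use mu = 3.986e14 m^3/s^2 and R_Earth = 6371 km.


T = 12313.1 s
r = (mu*T^2/(4*pi^2))^(1/3) = (3.986e14 * 12313.1^2 / (4*pi^2))^(1/3)
r = 1.1524908e+07 m = 11524.9077 km
alt = r - R_E = 11524.9077 - 6371 = 5153.9077 km

5153.9077 km


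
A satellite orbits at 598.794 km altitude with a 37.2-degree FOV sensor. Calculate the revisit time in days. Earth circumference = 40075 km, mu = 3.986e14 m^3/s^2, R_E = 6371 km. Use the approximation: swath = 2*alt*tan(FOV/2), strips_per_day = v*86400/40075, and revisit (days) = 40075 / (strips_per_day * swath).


swath = 2*598.794*tan(0.3246312) = 403.0329 km
v = sqrt(mu/r) = 7562.3831 m/s = 7.5624 km/s
strips/day = v*86400/40075 = 7.5624*86400/40075 = 16.3042
coverage/day = strips * swath = 16.3042 * 403.0329 = 6571.1197 km
revisit = 40075 / 6571.1197 = 6.0987 days

6.0987 days


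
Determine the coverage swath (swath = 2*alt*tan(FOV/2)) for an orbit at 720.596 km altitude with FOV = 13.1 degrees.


FOV = 13.1 deg = 0.2286381 rad
swath = 2 * alt * tan(FOV/2) = 2 * 720.596 * tan(0.1143191)
swath = 2 * 720.596 * 0.1148197
swath = 165.4772 km

165.4772 km


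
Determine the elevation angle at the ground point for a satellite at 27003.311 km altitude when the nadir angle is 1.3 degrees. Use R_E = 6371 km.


r = R_E + alt = 33374.3110 km
Law of sines in the satellite / Earth-center / ground-point triangle:
  sin(nadir)/R_E = sin(90 + el)/r  =>  cos(el) = (r/R_E)*sin(nadir)
cos(el) = (33374.3110 / 6371.0000) * sin(1.3 deg) = 0.118847
el = arccos(0.118847) = 83.1744 deg
(Earth-central angle = 90 - nadir - el = 5.5256 deg)

83.1744 degrees


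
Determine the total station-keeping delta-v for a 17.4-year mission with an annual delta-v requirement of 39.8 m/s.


dV = rate * years = 39.8 * 17.4
dV = 692.5200 m/s

692.5200 m/s


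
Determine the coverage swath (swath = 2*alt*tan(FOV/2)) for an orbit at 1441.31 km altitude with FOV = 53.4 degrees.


FOV = 53.4 deg = 0.9320058 rad
swath = 2 * alt * tan(FOV/2) = 2 * 1441.31 * tan(0.4660029)
swath = 2 * 1441.31 * 0.5029476
swath = 1449.8068 km

1449.8068 km


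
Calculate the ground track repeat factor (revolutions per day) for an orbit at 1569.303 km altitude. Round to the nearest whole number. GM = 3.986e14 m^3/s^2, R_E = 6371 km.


r = 7.940303e+06 m
T = 2*pi*sqrt(r^3/mu) = 7041.5268 s = 117.3588 min
revs/day = 1440 / 117.3588 = 12.2701
Rounded: 12 revolutions per day

12 revolutions per day


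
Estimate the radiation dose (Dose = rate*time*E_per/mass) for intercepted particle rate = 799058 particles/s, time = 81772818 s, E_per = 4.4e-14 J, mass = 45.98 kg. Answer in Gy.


Total energy deposited = rate * time * E_per
  = 799058 * 81772818 * 4.4e-14 = 2.8750 J
Dose = E_total / mass = 2.8750 / 45.98
Dose = 0.06252749 Gy

0.0625 Gy


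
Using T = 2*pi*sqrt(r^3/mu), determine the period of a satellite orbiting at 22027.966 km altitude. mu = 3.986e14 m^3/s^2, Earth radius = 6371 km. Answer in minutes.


r = 28398.9660 km = 2.8398966e+07 m
T = 2*pi*sqrt(r^3/mu) = 2*pi*sqrt(2.2903802e+22 / 3.986e14)
T = 47628.2926 s = 793.8049 min

793.8049 minutes


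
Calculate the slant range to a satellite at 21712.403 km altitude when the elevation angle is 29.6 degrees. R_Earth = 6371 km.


h = 21712.403 km, el = 29.6 deg
d = -R_E*sin(el) + sqrt((R_E*sin(el))^2 + 2*R_E*h + h^2)
d = -6371.0000*sin(0.5166175) + sqrt((6371.0000*0.4939419)^2 + 2*6371.0000*21712.403 + 21712.403^2)
d = 24384.7306 km

24384.7306 km


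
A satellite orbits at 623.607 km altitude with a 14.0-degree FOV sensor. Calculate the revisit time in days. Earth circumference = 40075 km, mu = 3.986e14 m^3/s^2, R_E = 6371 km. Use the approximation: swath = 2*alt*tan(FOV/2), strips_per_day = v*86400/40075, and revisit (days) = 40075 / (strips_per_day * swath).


swath = 2*623.607*tan(0.122173) = 153.1386 km
v = sqrt(mu/r) = 7548.9576 m/s = 7.5490 km/s
strips/day = v*86400/40075 = 7.5490*86400/40075 = 16.2752
coverage/day = strips * swath = 16.2752 * 153.1386 = 2492.3667 km
revisit = 40075 / 2492.3667 = 16.0791 days

16.0791 days


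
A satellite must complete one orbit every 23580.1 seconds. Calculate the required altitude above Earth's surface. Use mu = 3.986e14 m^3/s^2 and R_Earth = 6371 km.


T = 23580.1 s
r = (mu*T^2/(4*pi^2))^(1/3) = (3.986e14 * 23580.1^2 / (4*pi^2))^(1/3)
r = 1.7772817e+07 m = 17772.8175 km
alt = r - R_E = 17772.8175 - 6371 = 11401.8175 km

11401.8175 km


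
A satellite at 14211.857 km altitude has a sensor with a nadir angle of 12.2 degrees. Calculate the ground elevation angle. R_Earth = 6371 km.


r = R_E + alt = 20582.8570 km
Law of sines in the satellite / Earth-center / ground-point triangle:
  sin(nadir)/R_E = sin(90 + el)/r  =>  cos(el) = (r/R_E)*sin(nadir)
cos(el) = (20582.8570 / 6371.0000) * sin(12.2 deg) = 0.6827293
el = arccos(0.6827293) = 46.9427 deg
(Earth-central angle = 90 - nadir - el = 30.8573 deg)

46.9427 degrees


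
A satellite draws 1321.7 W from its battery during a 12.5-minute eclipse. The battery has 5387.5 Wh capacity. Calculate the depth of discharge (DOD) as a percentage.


E_used = P * t / 60 = 1321.7 * 12.5 / 60 = 275.3542 Wh
DOD = E_used / E_total * 100 = 275.3542 / 5387.5 * 100
DOD = 5.1110 %

5.1110 %


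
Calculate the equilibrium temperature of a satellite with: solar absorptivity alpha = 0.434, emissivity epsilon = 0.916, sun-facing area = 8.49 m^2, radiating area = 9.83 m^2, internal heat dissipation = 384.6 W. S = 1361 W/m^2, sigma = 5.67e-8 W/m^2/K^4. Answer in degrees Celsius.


Numerator = alpha*S*A_sun + Q_int = 0.434*1361*8.49 + 384.6 = 5399.4223 W
Denominator = eps*sigma*A_rad = 0.916*5.67e-8*9.83 = 5.1054268e-07 W/K^4
T^4 = 1.0575849e+10 K^4
T = 320.6851 K = 47.5351 C

47.5351 degrees Celsius


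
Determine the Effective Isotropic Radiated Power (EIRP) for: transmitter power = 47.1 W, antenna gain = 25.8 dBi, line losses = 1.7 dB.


Pt = 47.1 W = 16.7302 dBW
EIRP = Pt_dBW + Gt - losses = 16.7302 + 25.8 - 1.7 = 40.8302 dBW

40.8302 dBW


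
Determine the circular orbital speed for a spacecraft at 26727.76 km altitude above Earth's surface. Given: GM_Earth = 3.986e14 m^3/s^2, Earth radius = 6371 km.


r = R_E + alt = 6371.0 + 26727.76 = 33098.7600 km = 3.309876e+07 m
v = sqrt(mu/r) = sqrt(3.986e14 / 3.309876e+07) = 3470.2662 m/s = 3.4703 km/s

3.4703 km/s


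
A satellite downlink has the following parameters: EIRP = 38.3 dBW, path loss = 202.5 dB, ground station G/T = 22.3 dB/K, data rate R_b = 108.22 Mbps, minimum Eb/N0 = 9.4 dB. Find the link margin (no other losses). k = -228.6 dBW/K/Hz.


C/N0 = EIRP - FSPL + G/T - k = 38.3 - 202.5 + 22.3 - (-228.6)
C/N0 = 86.7000 dB-Hz
R_b = 108.22 Mbps = 1.0822e+08 bps -> 10*log10(R_b) = 80.3431 dB-Hz
Eb/N0 = C/N0 - 10*log10(R_b) = 86.7000 - 80.3431 = 6.3569 dB
Margin = Eb/N0 - Eb/N0_req = 6.3569 - 9.4 = -3.0431 dB (negative margin: link does not close)

-3.0431 dB


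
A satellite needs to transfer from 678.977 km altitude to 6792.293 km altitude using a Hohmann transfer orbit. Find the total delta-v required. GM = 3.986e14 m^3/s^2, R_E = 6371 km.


r1 = 7049.9770 km = 7.049977e+06 m
r2 = 13163.2930 km = 1.3163293e+07 m
dv1 = sqrt(mu/r1)*(sqrt(2*r2/(r1+r2)) - 1) = 1062.0590 m/s
dv2 = sqrt(mu/r2)*(1 - sqrt(2*r1/(r1+r2))) = 906.8662 m/s
total dv = |dv1| + |dv2| = 1062.0590 + 906.8662 = 1968.9252 m/s = 1.9689 km/s

1.9689 km/s


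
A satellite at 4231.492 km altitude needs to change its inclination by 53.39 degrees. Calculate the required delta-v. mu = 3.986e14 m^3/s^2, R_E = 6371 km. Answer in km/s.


r = 10602.4920 km = 1.0602492e+07 m
V = sqrt(mu/r) = 6131.4709 m/s
di = 53.39 deg = 0.9318313 rad
dV = 2*V*sin(di/2) = 2*6131.4709*sin(0.4659156)
dV = 5509.0167 m/s = 5.5090 km/s

5.5090 km/s


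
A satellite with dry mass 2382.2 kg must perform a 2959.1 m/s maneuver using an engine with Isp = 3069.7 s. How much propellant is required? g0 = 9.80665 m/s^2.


ve = Isp * g0 = 3069.7 * 9.80665 = 30103.473505 m/s
mass ratio = exp(dv/ve) = exp(2959.1/30103.473505) = 1.10329111
m_prop = m_dry * (mr - 1) = 2382.2 * (1.10329111 - 1)
m_prop = 246.0601 kg

246.0601 kg


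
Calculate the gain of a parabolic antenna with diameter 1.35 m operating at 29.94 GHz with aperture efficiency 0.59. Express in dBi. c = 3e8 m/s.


lambda = c/f = 3e8 / 2.994e+10 = 0.01002004 m
G = eta*(pi*D/lambda)^2 = 0.59*(pi*1.35/0.01002004)^2
G = 105701.3117 (linear)
G = 10*log10(105701.3117) = 50.2408 dBi

50.2408 dBi


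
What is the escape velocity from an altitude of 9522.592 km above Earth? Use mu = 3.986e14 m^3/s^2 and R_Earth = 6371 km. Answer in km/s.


r = 6371.0 + 9522.592 = 15893.5920 km = 1.5893592e+07 m
v_esc = sqrt(2*mu/r) = sqrt(2*3.986e14 / 1.5893592e+07)
v_esc = 7082.2722 m/s = 7.0823 km/s

7.0823 km/s


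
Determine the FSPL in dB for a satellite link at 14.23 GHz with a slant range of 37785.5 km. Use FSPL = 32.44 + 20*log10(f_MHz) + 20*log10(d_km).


f = 14.23 GHz = 14230.0000 MHz
d = 37785.5 km
FSPL = 32.44 + 20*log10(14230.0000) + 20*log10(37785.5)
FSPL = 32.44 + 83.0641 + 91.5465
FSPL = 207.0506 dB

207.0506 dB


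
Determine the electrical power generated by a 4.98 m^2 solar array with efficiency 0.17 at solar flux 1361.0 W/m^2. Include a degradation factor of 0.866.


P = area * eta * S * degradation
P = 4.98 * 0.17 * 1361.0 * 0.866
P = 997.8248 W

997.8248 W


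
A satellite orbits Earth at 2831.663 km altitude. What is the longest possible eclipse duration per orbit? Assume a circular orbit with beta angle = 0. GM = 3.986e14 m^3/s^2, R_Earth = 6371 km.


r = 9202.6630 km
T = 146.4301 min
Eclipse fraction = arcsin(R_E/r)/pi = arcsin(6371.0000/9202.6630)/pi
= arcsin(0.6922996)/pi = 0.2434023
Eclipse duration = 0.2434023 * 146.4301 = 35.6414 min

35.6414 minutes


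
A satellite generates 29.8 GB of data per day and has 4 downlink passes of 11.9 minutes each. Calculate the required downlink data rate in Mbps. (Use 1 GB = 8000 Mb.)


total contact time = 4 * 11.9 * 60 = 2856.0000 s
data = 29.8 GB = 238400.0000 Mb
rate = 238400.0000 / 2856.0000 = 83.4734 Mbps

83.4734 Mbps


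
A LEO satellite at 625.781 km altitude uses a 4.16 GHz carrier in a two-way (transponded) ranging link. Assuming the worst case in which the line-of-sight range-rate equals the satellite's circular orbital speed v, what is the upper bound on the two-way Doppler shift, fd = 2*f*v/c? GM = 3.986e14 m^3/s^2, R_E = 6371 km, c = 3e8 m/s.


r = 6.996781e+06 m
v = sqrt(mu/r) = 7547.7848 m/s (worst-case radial velocity)
f = 4.16 GHz = 4.16e+09 Hz
fd = 2*f*v/c = 2*4.16e+09*7547.7848/3.0e+08
fd = 209325.2307 Hz

209325.2307 Hz


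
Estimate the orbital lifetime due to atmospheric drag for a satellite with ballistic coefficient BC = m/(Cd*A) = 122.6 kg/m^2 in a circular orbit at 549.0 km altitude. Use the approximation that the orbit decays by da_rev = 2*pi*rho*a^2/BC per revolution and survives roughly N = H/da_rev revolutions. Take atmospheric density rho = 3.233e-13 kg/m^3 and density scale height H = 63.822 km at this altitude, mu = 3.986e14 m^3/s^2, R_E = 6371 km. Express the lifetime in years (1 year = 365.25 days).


a = R_E + alt = 6920.0000 km = 6.92e+06 m
da_rev = 2*pi*rho*a^2/BC = 2*pi*3.233e-13*(6.92e+06)^2/122.6 = 0.793427578 m per revolution
N = H/da_rev = 63822.0000 m / 0.793427578 m = 80438.3434 revolutions
P = 2*pi*sqrt(a^3/mu) = 5728.8884 s
lifetime = N*P = 80438.3434 * 5728.8884 = 4.6082229e+08 s = 5333.5914 days
years = 5333.5914 / 365.25 = 14.6026 years

14.6026 years


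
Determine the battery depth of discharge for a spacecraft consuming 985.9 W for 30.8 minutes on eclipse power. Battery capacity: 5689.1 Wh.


E_used = P * t / 60 = 985.9 * 30.8 / 60 = 506.0953 Wh
DOD = E_used / E_total * 100 = 506.0953 / 5689.1 * 100
DOD = 8.8959 %

8.8959 %


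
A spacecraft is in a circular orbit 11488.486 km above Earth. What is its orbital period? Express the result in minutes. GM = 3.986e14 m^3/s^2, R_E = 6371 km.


r = 17859.4860 km = 1.7859486e+07 m
T = 2*pi*sqrt(r^3/mu) = 2*pi*sqrt(5.6964838e+21 / 3.986e14)
T = 23752.7914 s = 395.8799 min

395.8799 minutes


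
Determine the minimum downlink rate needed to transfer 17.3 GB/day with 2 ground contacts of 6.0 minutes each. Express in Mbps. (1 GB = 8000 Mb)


total contact time = 2 * 6.0 * 60 = 720.0000 s
data = 17.3 GB = 138400.0000 Mb
rate = 138400.0000 / 720.0000 = 192.2222 Mbps

192.2222 Mbps


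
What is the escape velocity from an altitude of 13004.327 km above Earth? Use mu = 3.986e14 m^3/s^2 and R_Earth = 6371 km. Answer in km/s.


r = 6371.0 + 13004.327 = 19375.3270 km = 1.9375327e+07 m
v_esc = sqrt(2*mu/r) = sqrt(2*3.986e14 / 1.9375327e+07)
v_esc = 6414.4456 m/s = 6.4144 km/s

6.4144 km/s


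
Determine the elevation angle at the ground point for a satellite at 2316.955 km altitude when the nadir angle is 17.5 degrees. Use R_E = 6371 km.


r = R_E + alt = 8687.9550 km
Law of sines in the satellite / Earth-center / ground-point triangle:
  sin(nadir)/R_E = sin(90 + el)/r  =>  cos(el) = (r/R_E)*sin(nadir)
cos(el) = (8687.9550 / 6371.0000) * sin(17.5 deg) = 0.4100641
el = arccos(0.4100641) = 65.7911 deg
(Earth-central angle = 90 - nadir - el = 6.7089 deg)

65.7911 degrees


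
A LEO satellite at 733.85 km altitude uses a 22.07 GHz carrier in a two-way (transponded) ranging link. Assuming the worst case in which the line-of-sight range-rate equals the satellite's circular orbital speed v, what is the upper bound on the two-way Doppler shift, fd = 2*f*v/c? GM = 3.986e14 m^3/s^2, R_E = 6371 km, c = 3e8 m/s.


r = 7.10485e+06 m
v = sqrt(mu/r) = 7490.1616 m/s (worst-case radial velocity)
f = 22.07 GHz = 2.207e+10 Hz
fd = 2*f*v/c = 2*2.207e+10*7490.1616/3.0e+08
fd = 1.1020525e+06 Hz

1.1021e+06 Hz
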